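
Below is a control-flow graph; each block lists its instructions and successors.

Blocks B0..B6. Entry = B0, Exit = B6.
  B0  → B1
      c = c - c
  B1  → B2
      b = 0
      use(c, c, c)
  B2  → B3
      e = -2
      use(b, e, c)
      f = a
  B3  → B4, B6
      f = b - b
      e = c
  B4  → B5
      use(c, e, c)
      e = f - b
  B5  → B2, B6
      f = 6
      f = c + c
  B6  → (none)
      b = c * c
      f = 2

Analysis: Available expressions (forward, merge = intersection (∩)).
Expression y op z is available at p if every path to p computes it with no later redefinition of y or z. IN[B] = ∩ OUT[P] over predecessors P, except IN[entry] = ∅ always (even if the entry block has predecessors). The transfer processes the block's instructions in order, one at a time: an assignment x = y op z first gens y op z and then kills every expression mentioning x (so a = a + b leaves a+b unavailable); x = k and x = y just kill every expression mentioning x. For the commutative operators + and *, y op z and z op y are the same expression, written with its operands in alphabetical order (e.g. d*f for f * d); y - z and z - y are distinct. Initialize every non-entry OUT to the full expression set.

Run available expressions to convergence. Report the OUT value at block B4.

Fixpoint table:
  B0:  IN={}  OUT={}
  B1:  IN={}  OUT={}
  B2:  IN={}  OUT={}
  B3:  IN={}  OUT={b-b}
  B4:  IN={b-b}  OUT={b-b, f-b}
  B5:  IN={b-b, f-b}  OUT={b-b, c+c}
  B6:  IN={b-b}  OUT={c*c}

Merge at B4: IN[B4] = OUT[B3] = {b-b}
Applying B4's transfer function to that IN value gives OUT[B4] (row B4 above).

Answer: {b-b, f-b}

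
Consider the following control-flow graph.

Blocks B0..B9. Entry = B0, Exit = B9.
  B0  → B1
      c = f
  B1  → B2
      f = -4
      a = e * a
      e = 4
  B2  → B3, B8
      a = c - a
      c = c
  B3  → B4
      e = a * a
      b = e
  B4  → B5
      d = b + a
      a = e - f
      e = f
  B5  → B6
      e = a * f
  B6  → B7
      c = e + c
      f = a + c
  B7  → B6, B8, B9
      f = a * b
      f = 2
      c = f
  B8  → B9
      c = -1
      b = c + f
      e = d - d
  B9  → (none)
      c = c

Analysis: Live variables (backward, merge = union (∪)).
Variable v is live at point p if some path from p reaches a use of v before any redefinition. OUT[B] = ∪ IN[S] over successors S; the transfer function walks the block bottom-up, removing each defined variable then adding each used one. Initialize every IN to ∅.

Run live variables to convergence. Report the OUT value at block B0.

Answer: {a, c, d, e}

Working:
Converged values:
  B0:   IN={a, d, e, f}   OUT={a, c, d, e}
  B1:   IN={a, c, d, e}   OUT={a, c, d, f}
  B2:   IN={a, c, d, f}   OUT={a, c, d, f}
  B3:   IN={a, c, f}   OUT={a, b, c, e, f}
  B4:   IN={a, b, c, e, f}   OUT={a, b, c, d, f}
  B5:   IN={a, b, c, d, f}   OUT={a, b, c, d, e}
  B6:   IN={a, b, c, d, e}   OUT={a, b, d, e}
  B7:   IN={a, b, d, e}   OUT={a, b, c, d, e, f}
  B8:   IN={d, f}   OUT={c}
  B9:   IN={c}   OUT={}

Merge at B0: OUT[B0] = IN[B1] = {a, c, d, e}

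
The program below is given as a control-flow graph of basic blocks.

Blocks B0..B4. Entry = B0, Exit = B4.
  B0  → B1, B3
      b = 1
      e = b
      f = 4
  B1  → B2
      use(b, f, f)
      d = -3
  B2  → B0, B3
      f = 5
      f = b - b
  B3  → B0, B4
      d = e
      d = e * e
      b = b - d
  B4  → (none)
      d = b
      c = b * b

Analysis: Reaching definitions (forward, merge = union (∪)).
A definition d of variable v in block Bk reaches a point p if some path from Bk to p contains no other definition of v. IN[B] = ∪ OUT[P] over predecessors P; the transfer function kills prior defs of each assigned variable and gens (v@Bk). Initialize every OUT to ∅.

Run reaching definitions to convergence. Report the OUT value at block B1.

Converged values:
  B0: | IN={b@B0, b@B3, d@B1, d@B3, e@B0, f@B0, f@B2} | OUT={b@B0, d@B1, d@B3, e@B0, f@B0}
  B1: | IN={b@B0, d@B1, d@B3, e@B0, f@B0} | OUT={b@B0, d@B1, e@B0, f@B0}
  B2: | IN={b@B0, d@B1, e@B0, f@B0} | OUT={b@B0, d@B1, e@B0, f@B2}
  B3: | IN={b@B0, d@B1, d@B3, e@B0, f@B0, f@B2} | OUT={b@B3, d@B3, e@B0, f@B0, f@B2}
  B4: | IN={b@B3, d@B3, e@B0, f@B0, f@B2} | OUT={b@B3, c@B4, d@B4, e@B0, f@B0, f@B2}

Merge at B1: IN[B1] = OUT[B0] = {b@B0, d@B1, d@B3, e@B0, f@B0}
Applying B1's transfer function to that IN value gives OUT[B1] (row B1 above).

Answer: {b@B0, d@B1, e@B0, f@B0}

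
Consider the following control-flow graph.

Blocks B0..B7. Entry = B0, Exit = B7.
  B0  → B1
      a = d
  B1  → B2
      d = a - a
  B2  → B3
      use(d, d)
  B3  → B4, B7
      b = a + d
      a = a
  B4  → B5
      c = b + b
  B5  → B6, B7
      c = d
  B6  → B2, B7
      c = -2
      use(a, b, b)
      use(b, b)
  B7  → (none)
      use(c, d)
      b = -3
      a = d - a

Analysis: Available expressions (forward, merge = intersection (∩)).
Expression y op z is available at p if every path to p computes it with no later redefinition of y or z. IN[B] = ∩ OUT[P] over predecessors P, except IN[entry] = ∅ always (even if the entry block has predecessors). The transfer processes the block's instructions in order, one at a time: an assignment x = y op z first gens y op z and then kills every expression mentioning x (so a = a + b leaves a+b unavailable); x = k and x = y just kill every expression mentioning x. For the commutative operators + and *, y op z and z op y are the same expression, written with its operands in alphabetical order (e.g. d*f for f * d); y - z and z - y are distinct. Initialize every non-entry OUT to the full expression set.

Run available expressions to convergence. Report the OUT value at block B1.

Per-block solution:
  B0:   IN={}   OUT={}
  B1:   IN={}   OUT={a-a}
  B2:   IN={}   OUT={}
  B3:   IN={}   OUT={}
  B4:   IN={}   OUT={b+b}
  B5:   IN={b+b}   OUT={b+b}
  B6:   IN={b+b}   OUT={b+b}
  B7:   IN={}   OUT={}

Merge at B1: IN[B1] = OUT[B0] = {}
Applying B1's transfer function to that IN value gives OUT[B1] (row B1 above).

Answer: {a-a}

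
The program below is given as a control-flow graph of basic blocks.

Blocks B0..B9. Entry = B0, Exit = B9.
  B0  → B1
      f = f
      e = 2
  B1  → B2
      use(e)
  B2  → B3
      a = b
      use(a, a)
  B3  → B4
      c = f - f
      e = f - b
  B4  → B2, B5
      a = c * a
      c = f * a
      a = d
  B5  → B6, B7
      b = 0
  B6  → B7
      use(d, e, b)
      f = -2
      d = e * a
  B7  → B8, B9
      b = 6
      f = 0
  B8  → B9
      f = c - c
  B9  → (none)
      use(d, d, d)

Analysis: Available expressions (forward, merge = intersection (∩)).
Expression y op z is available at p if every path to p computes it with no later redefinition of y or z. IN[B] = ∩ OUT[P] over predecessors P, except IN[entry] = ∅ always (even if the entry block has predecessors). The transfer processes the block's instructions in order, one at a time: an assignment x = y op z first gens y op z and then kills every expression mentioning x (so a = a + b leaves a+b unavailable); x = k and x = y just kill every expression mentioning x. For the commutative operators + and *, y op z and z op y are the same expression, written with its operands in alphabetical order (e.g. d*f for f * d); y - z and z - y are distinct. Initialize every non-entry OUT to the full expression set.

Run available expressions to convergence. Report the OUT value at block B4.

Fixpoint table:
  B0: | IN={} | OUT={}
  B1: | IN={} | OUT={}
  B2: | IN={} | OUT={}
  B3: | IN={} | OUT={f-b, f-f}
  B4: | IN={f-b, f-f} | OUT={f-b, f-f}
  B5: | IN={f-b, f-f} | OUT={f-f}
  B6: | IN={f-f} | OUT={a*e}
  B7: | IN={} | OUT={}
  B8: | IN={} | OUT={c-c}
  B9: | IN={} | OUT={}

Merge at B4: IN[B4] = OUT[B3] = {f-b, f-f}
Applying B4's transfer function to that IN value gives OUT[B4] (row B4 above).

Answer: {f-b, f-f}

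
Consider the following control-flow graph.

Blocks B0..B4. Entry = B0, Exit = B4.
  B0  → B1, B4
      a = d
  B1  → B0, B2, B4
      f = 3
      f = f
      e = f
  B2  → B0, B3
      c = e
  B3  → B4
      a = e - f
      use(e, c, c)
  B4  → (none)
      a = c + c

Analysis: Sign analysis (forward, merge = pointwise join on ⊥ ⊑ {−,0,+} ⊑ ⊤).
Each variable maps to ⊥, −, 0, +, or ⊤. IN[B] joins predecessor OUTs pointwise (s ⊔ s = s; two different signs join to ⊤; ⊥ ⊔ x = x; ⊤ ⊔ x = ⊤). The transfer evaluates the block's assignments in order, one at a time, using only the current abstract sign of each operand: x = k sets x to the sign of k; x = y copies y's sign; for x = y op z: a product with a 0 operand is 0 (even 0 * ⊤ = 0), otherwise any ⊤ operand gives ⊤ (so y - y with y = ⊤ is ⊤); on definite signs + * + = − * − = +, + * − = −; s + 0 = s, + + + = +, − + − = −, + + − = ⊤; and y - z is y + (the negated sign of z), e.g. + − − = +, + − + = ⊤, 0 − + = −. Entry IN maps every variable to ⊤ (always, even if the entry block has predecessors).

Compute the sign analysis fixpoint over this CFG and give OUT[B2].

Answer: {a: ⊤, b: ⊤, c: +, d: ⊤, e: +, f: +}

Trace:
Fixpoint table:
  B0:   IN=(all ⊤)   OUT=(all ⊤)
  B1:   IN=(all ⊤)   OUT={e:+, f:+; rest ⊤}
  B2:   IN={e:+, f:+; rest ⊤}   OUT={c:+, e:+, f:+; rest ⊤}
  B3:   IN={c:+, e:+, f:+; rest ⊤}   OUT={c:+, e:+, f:+; rest ⊤}
  B4:   IN=(all ⊤)   OUT=(all ⊤)

Merge at B2: IN[B2] = OUT[B1] = {a: ⊤, b: ⊤, c: ⊤, d: ⊤, e: +, f: +}
Applying B2's transfer function to that IN value gives OUT[B2] (row B2 above).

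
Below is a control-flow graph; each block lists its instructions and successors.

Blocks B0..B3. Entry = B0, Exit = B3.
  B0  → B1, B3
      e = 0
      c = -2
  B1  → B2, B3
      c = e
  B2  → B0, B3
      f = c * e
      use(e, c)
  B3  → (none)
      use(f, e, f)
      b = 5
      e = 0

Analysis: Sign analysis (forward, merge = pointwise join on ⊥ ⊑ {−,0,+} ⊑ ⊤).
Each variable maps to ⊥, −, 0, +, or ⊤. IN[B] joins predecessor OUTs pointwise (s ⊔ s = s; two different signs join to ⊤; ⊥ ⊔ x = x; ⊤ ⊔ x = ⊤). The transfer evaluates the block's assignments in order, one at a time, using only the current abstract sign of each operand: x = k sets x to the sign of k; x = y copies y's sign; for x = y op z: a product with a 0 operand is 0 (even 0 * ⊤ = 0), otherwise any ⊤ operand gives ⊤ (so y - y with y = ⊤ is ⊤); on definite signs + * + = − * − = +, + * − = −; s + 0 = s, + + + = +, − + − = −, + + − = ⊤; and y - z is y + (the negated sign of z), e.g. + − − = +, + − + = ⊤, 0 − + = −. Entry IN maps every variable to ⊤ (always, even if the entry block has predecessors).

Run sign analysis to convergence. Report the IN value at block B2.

Converged values:
  B0: | IN=(all ⊤) | OUT={c:-, e:0; rest ⊤}
  B1: | IN={c:-, e:0; rest ⊤} | OUT={c:0, e:0; rest ⊤}
  B2: | IN={c:0, e:0; rest ⊤} | OUT={c:0, e:0, f:0; rest ⊤}
  B3: | IN={e:0; rest ⊤} | OUT={b:+, e:0; rest ⊤}

Merge at B2: IN[B2] = OUT[B1] = {a: ⊤, b: ⊤, c: 0, d: ⊤, e: 0, f: ⊤}

Answer: {a: ⊤, b: ⊤, c: 0, d: ⊤, e: 0, f: ⊤}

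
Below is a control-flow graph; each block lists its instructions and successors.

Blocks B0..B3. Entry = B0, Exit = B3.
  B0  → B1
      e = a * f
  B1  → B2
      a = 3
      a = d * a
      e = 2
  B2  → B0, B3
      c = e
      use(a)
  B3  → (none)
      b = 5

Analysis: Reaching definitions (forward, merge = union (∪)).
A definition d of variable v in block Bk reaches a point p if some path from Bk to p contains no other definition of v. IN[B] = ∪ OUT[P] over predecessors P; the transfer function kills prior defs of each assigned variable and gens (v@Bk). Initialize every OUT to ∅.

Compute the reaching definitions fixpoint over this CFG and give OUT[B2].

Answer: {a@B1, c@B2, e@B1}

Working:
Fixpoint table:
  B0: | IN={a@B1, c@B2, e@B1} | OUT={a@B1, c@B2, e@B0}
  B1: | IN={a@B1, c@B2, e@B0} | OUT={a@B1, c@B2, e@B1}
  B2: | IN={a@B1, c@B2, e@B1} | OUT={a@B1, c@B2, e@B1}
  B3: | IN={a@B1, c@B2, e@B1} | OUT={a@B1, b@B3, c@B2, e@B1}

Merge at B2: IN[B2] = OUT[B1] = {a@B1, c@B2, e@B1}
Applying B2's transfer function to that IN value gives OUT[B2] (row B2 above).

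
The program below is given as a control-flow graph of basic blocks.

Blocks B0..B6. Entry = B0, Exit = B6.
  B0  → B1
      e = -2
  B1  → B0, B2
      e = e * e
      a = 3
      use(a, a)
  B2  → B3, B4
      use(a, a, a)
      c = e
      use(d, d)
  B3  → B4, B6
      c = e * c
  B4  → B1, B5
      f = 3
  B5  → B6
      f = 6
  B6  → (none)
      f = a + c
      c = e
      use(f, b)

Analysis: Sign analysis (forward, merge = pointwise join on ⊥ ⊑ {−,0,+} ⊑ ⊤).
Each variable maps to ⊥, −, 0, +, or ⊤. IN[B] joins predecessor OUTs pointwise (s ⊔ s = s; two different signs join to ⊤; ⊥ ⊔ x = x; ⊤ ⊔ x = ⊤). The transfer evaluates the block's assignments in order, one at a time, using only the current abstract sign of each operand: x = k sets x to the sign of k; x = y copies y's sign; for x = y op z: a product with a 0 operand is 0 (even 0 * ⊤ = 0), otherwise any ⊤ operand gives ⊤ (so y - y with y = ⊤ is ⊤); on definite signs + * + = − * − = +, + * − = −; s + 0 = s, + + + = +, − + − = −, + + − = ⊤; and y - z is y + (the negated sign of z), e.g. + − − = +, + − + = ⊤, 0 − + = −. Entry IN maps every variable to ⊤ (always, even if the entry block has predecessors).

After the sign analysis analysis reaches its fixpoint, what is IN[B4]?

Per-block solution:
  B0:   IN=(all ⊤)   OUT={e:-; rest ⊤}
  B1:   IN=(all ⊤)   OUT={a:+; rest ⊤}
  B2:   IN={a:+; rest ⊤}   OUT={a:+; rest ⊤}
  B3:   IN={a:+; rest ⊤}   OUT={a:+; rest ⊤}
  B4:   IN={a:+; rest ⊤}   OUT={a:+, f:+; rest ⊤}
  B5:   IN={a:+, f:+; rest ⊤}   OUT={a:+, f:+; rest ⊤}
  B6:   IN={a:+; rest ⊤}   OUT={a:+; rest ⊤}

Merge at B4: IN[B4] = OUT[B2] ⊔ OUT[B3] = {a: +, b: ⊤, c: ⊤, d: ⊤, e: ⊤, f: ⊤}

Answer: {a: +, b: ⊤, c: ⊤, d: ⊤, e: ⊤, f: ⊤}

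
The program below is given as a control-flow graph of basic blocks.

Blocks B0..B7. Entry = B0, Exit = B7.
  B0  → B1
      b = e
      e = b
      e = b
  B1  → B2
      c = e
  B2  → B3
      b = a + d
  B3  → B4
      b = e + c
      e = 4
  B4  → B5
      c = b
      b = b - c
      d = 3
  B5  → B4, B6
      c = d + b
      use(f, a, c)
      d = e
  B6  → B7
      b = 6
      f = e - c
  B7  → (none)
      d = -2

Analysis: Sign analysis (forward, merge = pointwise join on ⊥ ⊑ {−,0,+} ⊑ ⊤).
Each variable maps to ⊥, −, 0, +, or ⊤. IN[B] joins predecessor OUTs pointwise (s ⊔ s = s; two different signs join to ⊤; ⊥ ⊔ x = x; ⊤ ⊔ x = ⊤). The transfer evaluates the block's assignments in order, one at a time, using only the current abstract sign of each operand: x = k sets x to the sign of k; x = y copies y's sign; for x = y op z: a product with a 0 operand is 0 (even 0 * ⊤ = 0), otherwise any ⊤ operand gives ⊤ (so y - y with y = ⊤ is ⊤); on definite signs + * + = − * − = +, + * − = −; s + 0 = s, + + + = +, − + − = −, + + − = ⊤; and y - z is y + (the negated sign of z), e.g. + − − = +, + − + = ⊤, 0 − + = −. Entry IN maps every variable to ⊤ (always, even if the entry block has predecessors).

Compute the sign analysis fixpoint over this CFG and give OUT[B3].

Answer: {a: ⊤, b: ⊤, c: ⊤, d: ⊤, e: +, f: ⊤}

Trace:
Fixpoint table:
  B0:   IN=(all ⊤)   OUT=(all ⊤)
  B1:   IN=(all ⊤)   OUT=(all ⊤)
  B2:   IN=(all ⊤)   OUT=(all ⊤)
  B3:   IN=(all ⊤)   OUT={e:+; rest ⊤}
  B4:   IN={e:+; rest ⊤}   OUT={d:+, e:+; rest ⊤}
  B5:   IN={d:+, e:+; rest ⊤}   OUT={d:+, e:+; rest ⊤}
  B6:   IN={d:+, e:+; rest ⊤}   OUT={b:+, d:+, e:+; rest ⊤}
  B7:   IN={b:+, d:+, e:+; rest ⊤}   OUT={b:+, d:-, e:+; rest ⊤}

Merge at B3: IN[B3] = OUT[B2] = {a: ⊤, b: ⊤, c: ⊤, d: ⊤, e: ⊤, f: ⊤}
Applying B3's transfer function to that IN value gives OUT[B3] (row B3 above).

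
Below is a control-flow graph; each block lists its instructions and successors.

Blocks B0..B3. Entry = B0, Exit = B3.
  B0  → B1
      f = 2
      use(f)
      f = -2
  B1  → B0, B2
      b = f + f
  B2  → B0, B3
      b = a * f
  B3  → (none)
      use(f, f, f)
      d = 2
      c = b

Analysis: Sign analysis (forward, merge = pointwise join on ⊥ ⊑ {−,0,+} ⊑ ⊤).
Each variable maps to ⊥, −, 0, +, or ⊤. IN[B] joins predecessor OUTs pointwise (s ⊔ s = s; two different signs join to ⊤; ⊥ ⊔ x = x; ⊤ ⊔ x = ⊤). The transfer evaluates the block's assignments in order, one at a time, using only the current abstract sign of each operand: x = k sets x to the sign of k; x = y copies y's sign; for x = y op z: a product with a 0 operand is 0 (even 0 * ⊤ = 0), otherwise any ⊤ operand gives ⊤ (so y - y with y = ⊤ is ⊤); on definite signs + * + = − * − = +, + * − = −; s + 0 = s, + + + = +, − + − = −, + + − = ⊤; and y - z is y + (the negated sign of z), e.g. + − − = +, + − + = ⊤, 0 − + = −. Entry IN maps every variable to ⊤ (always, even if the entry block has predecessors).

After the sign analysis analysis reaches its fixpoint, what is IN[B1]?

Answer: {a: ⊤, b: ⊤, c: ⊤, d: ⊤, e: ⊤, f: -}

Trace:
Fixpoint table:
  B0:  IN=(all ⊤)  OUT={f:-; rest ⊤}
  B1:  IN={f:-; rest ⊤}  OUT={b:-, f:-; rest ⊤}
  B2:  IN={b:-, f:-; rest ⊤}  OUT={f:-; rest ⊤}
  B3:  IN={f:-; rest ⊤}  OUT={d:+, f:-; rest ⊤}

Merge at B1: IN[B1] = OUT[B0] = {a: ⊤, b: ⊤, c: ⊤, d: ⊤, e: ⊤, f: -}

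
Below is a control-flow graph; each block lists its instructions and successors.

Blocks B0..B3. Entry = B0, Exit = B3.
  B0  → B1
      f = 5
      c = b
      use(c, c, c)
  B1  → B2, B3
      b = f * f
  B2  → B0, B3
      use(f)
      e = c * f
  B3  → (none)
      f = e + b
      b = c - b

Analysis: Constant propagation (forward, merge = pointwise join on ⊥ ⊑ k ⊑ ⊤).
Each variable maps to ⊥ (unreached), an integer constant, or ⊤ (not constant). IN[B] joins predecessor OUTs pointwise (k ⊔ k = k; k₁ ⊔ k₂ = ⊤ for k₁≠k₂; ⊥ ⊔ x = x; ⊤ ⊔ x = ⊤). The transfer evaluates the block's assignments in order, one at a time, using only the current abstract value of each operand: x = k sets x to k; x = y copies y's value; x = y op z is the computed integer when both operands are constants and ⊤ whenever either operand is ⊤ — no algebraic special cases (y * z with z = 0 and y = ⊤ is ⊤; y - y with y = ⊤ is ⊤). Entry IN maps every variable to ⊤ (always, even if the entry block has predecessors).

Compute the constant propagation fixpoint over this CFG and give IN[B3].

Converged values:
  B0: | IN=(all ⊤) | OUT={f:5; rest ⊤}
  B1: | IN={f:5; rest ⊤} | OUT={b:25, f:5; rest ⊤}
  B2: | IN={b:25, f:5; rest ⊤} | OUT={b:25, f:5; rest ⊤}
  B3: | IN={b:25, f:5; rest ⊤} | OUT=(all ⊤)

Merge at B3: IN[B3] = OUT[B1] ⊔ OUT[B2] = {a: ⊤, b: 25, c: ⊤, d: ⊤, e: ⊤, f: 5}

Answer: {a: ⊤, b: 25, c: ⊤, d: ⊤, e: ⊤, f: 5}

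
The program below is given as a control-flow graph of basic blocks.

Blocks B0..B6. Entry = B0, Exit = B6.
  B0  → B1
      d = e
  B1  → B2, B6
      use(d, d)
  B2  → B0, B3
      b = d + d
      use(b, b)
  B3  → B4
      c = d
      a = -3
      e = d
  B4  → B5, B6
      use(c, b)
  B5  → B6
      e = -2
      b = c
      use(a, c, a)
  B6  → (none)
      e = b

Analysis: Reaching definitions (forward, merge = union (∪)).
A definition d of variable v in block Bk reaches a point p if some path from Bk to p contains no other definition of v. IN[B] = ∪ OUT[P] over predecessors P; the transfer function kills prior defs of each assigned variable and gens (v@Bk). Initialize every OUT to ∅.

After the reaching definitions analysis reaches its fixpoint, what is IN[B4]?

Per-block solution:
  B0: | IN={b@B2, d@B0} | OUT={b@B2, d@B0}
  B1: | IN={b@B2, d@B0} | OUT={b@B2, d@B0}
  B2: | IN={b@B2, d@B0} | OUT={b@B2, d@B0}
  B3: | IN={b@B2, d@B0} | OUT={a@B3, b@B2, c@B3, d@B0, e@B3}
  B4: | IN={a@B3, b@B2, c@B3, d@B0, e@B3} | OUT={a@B3, b@B2, c@B3, d@B0, e@B3}
  B5: | IN={a@B3, b@B2, c@B3, d@B0, e@B3} | OUT={a@B3, b@B5, c@B3, d@B0, e@B5}
  B6: | IN={a@B3, b@B2, b@B5, c@B3, d@B0, e@B3, e@B5} | OUT={a@B3, b@B2, b@B5, c@B3, d@B0, e@B6}

Merge at B4: IN[B4] = OUT[B3] = {a@B3, b@B2, c@B3, d@B0, e@B3}

Answer: {a@B3, b@B2, c@B3, d@B0, e@B3}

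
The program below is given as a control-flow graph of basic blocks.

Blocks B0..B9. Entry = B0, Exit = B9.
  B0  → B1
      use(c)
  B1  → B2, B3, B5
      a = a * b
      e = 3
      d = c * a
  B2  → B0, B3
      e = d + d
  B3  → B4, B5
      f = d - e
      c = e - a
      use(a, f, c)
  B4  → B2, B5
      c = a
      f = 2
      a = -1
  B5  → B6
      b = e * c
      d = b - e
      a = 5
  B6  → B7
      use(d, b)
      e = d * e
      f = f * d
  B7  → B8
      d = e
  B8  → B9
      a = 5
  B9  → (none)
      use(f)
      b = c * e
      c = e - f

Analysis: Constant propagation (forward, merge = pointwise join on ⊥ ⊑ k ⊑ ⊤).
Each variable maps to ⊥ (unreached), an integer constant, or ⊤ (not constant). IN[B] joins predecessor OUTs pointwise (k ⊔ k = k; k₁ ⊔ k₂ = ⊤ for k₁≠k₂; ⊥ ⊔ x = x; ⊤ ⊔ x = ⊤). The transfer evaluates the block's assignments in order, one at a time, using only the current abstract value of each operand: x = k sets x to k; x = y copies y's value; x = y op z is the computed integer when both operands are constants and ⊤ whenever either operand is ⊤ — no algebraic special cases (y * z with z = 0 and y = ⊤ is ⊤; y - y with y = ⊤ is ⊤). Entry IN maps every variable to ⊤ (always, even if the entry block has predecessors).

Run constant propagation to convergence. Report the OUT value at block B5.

Per-block solution:
  B0:   IN=(all ⊤)   OUT=(all ⊤)
  B1:   IN=(all ⊤)   OUT={e:3; rest ⊤}
  B2:   IN=(all ⊤)   OUT=(all ⊤)
  B3:   IN=(all ⊤)   OUT=(all ⊤)
  B4:   IN=(all ⊤)   OUT={a:-1, f:2; rest ⊤}
  B5:   IN=(all ⊤)   OUT={a:5; rest ⊤}
  B6:   IN={a:5; rest ⊤}   OUT={a:5; rest ⊤}
  B7:   IN={a:5; rest ⊤}   OUT={a:5; rest ⊤}
  B8:   IN={a:5; rest ⊤}   OUT={a:5; rest ⊤}
  B9:   IN={a:5; rest ⊤}   OUT={a:5; rest ⊤}

Merge at B5: IN[B5] = OUT[B1] ⊔ OUT[B3] ⊔ OUT[B4] = {a: ⊤, b: ⊤, c: ⊤, d: ⊤, e: ⊤, f: ⊤}
Applying B5's transfer function to that IN value gives OUT[B5] (row B5 above).

Answer: {a: 5, b: ⊤, c: ⊤, d: ⊤, e: ⊤, f: ⊤}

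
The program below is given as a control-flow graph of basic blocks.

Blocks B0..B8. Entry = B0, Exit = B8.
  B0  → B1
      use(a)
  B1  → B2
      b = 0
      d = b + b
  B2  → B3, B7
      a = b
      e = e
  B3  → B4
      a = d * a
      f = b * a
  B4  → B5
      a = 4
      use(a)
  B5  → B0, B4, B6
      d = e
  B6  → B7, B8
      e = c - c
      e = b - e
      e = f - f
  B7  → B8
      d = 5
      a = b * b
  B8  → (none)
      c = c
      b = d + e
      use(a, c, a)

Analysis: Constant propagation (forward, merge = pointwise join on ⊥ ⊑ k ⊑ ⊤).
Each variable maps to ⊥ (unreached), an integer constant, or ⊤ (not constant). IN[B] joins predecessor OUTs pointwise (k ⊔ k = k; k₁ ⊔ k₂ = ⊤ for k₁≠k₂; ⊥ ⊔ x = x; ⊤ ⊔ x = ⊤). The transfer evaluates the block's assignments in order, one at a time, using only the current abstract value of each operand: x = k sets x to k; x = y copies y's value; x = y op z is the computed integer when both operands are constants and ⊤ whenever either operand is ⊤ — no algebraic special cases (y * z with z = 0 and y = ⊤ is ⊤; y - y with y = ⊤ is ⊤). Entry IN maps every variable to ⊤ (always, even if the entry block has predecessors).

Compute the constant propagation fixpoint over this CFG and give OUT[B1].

Fixpoint table:
  B0: | IN=(all ⊤) | OUT=(all ⊤)
  B1: | IN=(all ⊤) | OUT={b:0, d:0; rest ⊤}
  B2: | IN={b:0, d:0; rest ⊤} | OUT={a:0, b:0, d:0; rest ⊤}
  B3: | IN={a:0, b:0, d:0; rest ⊤} | OUT={a:0, b:0, d:0, f:0; rest ⊤}
  B4: | IN={b:0, f:0; rest ⊤} | OUT={a:4, b:0, f:0; rest ⊤}
  B5: | IN={a:4, b:0, f:0; rest ⊤} | OUT={a:4, b:0, f:0; rest ⊤}
  B6: | IN={a:4, b:0, f:0; rest ⊤} | OUT={a:4, b:0, e:0, f:0; rest ⊤}
  B7: | IN={b:0; rest ⊤} | OUT={a:0, b:0, d:5; rest ⊤}
  B8: | IN={b:0; rest ⊤} | OUT=(all ⊤)

Merge at B1: IN[B1] = OUT[B0] = {a: ⊤, b: ⊤, c: ⊤, d: ⊤, e: ⊤, f: ⊤}
Applying B1's transfer function to that IN value gives OUT[B1] (row B1 above).

Answer: {a: ⊤, b: 0, c: ⊤, d: 0, e: ⊤, f: ⊤}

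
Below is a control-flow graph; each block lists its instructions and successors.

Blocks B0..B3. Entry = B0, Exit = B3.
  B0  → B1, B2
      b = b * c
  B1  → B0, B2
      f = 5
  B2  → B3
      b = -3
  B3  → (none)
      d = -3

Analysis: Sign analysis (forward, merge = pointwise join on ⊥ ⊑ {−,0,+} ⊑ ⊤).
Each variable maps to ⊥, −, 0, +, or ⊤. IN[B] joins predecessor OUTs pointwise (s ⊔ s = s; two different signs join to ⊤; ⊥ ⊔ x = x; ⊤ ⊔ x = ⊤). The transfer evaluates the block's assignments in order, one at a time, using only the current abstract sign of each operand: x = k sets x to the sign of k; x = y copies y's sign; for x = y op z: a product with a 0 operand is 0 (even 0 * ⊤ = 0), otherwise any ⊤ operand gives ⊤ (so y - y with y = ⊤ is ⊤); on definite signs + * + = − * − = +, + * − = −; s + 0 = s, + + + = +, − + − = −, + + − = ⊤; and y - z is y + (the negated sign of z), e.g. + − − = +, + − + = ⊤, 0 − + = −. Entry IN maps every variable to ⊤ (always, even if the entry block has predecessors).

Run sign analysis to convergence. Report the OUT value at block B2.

Answer: {a: ⊤, b: -, c: ⊤, d: ⊤, e: ⊤, f: ⊤}

Derivation:
Per-block solution:
  B0: | IN=(all ⊤) | OUT=(all ⊤)
  B1: | IN=(all ⊤) | OUT={f:+; rest ⊤}
  B2: | IN=(all ⊤) | OUT={b:-; rest ⊤}
  B3: | IN={b:-; rest ⊤} | OUT={b:-, d:-; rest ⊤}

Merge at B2: IN[B2] = OUT[B0] ⊔ OUT[B1] = {a: ⊤, b: ⊤, c: ⊤, d: ⊤, e: ⊤, f: ⊤}
Applying B2's transfer function to that IN value gives OUT[B2] (row B2 above).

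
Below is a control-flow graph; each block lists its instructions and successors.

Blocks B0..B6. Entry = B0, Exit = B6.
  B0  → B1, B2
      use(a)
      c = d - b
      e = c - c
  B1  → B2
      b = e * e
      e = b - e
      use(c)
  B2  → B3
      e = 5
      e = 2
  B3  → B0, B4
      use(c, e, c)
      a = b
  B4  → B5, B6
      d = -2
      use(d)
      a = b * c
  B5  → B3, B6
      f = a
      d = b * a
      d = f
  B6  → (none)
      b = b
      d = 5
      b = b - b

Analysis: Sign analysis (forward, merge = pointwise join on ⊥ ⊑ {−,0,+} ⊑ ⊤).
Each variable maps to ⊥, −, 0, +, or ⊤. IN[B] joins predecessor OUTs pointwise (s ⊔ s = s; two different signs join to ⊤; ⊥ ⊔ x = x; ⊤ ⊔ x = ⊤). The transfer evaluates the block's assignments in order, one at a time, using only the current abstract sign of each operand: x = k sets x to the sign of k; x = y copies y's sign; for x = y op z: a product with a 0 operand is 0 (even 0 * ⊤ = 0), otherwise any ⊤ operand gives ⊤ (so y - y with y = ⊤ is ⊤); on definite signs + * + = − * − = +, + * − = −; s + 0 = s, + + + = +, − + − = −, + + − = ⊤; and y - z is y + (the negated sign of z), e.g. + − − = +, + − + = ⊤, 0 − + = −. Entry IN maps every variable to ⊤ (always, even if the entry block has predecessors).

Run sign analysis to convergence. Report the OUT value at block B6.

Answer: {a: ⊤, b: ⊤, c: ⊤, d: +, e: +, f: ⊤}

Working:
Per-block solution:
  B0:   IN=(all ⊤)   OUT=(all ⊤)
  B1:   IN=(all ⊤)   OUT=(all ⊤)
  B2:   IN=(all ⊤)   OUT={e:+; rest ⊤}
  B3:   IN={e:+; rest ⊤}   OUT={e:+; rest ⊤}
  B4:   IN={e:+; rest ⊤}   OUT={d:-, e:+; rest ⊤}
  B5:   IN={d:-, e:+; rest ⊤}   OUT={e:+; rest ⊤}
  B6:   IN={e:+; rest ⊤}   OUT={d:+, e:+; rest ⊤}

Merge at B6: IN[B6] = OUT[B4] ⊔ OUT[B5] = {a: ⊤, b: ⊤, c: ⊤, d: ⊤, e: +, f: ⊤}
Applying B6's transfer function to that IN value gives OUT[B6] (row B6 above).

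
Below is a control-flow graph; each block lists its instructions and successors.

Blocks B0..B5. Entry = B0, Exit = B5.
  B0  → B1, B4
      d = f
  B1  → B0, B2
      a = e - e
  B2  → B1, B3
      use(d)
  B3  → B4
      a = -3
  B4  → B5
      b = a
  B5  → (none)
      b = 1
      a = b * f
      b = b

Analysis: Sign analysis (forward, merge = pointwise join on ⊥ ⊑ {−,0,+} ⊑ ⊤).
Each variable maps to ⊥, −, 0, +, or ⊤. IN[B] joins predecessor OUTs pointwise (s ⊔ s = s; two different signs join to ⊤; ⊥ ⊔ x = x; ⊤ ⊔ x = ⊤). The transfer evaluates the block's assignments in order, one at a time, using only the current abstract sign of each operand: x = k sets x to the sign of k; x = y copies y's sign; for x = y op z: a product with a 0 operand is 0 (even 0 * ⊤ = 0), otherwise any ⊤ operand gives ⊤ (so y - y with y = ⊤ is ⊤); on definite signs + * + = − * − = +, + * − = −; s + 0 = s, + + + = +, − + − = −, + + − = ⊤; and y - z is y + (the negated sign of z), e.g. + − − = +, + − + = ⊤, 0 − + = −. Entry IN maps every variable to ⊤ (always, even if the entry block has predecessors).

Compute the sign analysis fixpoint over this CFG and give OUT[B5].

Per-block solution:
  B0:   IN=(all ⊤)   OUT=(all ⊤)
  B1:   IN=(all ⊤)   OUT=(all ⊤)
  B2:   IN=(all ⊤)   OUT=(all ⊤)
  B3:   IN=(all ⊤)   OUT={a:-; rest ⊤}
  B4:   IN=(all ⊤)   OUT=(all ⊤)
  B5:   IN=(all ⊤)   OUT={b:+; rest ⊤}

Merge at B5: IN[B5] = OUT[B4] = {a: ⊤, b: ⊤, c: ⊤, d: ⊤, e: ⊤, f: ⊤}
Applying B5's transfer function to that IN value gives OUT[B5] (row B5 above).

Answer: {a: ⊤, b: +, c: ⊤, d: ⊤, e: ⊤, f: ⊤}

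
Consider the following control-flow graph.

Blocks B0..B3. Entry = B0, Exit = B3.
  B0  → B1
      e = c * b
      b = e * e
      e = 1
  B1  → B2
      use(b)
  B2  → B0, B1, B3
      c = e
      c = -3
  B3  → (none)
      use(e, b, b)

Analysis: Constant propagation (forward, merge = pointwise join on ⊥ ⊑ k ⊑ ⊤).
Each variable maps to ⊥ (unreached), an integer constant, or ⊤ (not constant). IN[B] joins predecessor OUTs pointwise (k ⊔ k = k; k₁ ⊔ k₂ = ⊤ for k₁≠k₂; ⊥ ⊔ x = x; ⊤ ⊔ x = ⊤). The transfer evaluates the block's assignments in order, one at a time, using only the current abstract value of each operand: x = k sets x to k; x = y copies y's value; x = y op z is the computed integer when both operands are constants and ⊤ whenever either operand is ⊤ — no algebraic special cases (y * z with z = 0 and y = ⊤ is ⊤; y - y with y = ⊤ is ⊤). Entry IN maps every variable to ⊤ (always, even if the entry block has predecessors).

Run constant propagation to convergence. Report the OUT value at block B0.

Answer: {a: ⊤, b: ⊤, c: ⊤, d: ⊤, e: 1, f: ⊤}

Derivation:
Fixpoint table:
  B0: | IN=(all ⊤) | OUT={e:1; rest ⊤}
  B1: | IN={e:1; rest ⊤} | OUT={e:1; rest ⊤}
  B2: | IN={e:1; rest ⊤} | OUT={c:-3, e:1; rest ⊤}
  B3: | IN={c:-3, e:1; rest ⊤} | OUT={c:-3, e:1; rest ⊤}

Merge at B0 (entry node, so the boundary value (all ⊤) is joined with the incoming edge(s)): IN[B0] = (all ⊤) ⊔ OUT[B2] = {a: ⊤, b: ⊤, c: ⊤, d: ⊤, e: ⊤, f: ⊤}
Applying B0's transfer function to that IN value gives OUT[B0] (row B0 above).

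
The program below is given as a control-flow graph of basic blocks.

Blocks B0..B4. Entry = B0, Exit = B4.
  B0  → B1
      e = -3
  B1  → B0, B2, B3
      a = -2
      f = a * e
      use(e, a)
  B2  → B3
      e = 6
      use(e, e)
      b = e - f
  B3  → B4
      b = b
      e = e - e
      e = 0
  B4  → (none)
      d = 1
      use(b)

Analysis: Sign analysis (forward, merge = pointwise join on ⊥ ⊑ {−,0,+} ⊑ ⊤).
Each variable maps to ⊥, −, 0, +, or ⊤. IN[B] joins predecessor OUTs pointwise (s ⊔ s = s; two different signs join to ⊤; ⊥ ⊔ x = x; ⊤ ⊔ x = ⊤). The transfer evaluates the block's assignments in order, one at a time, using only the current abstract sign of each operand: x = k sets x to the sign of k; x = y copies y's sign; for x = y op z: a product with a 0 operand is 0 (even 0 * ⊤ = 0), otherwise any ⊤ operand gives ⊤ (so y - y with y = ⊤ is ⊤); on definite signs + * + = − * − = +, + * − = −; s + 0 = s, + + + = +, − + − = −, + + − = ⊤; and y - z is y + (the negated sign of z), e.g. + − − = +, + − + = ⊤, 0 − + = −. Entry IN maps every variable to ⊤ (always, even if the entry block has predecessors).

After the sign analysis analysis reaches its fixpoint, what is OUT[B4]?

Fixpoint table:
  B0:   IN=(all ⊤)   OUT={e:-; rest ⊤}
  B1:   IN={e:-; rest ⊤}   OUT={a:-, e:-, f:+; rest ⊤}
  B2:   IN={a:-, e:-, f:+; rest ⊤}   OUT={a:-, e:+, f:+; rest ⊤}
  B3:   IN={a:-, f:+; rest ⊤}   OUT={a:-, e:0, f:+; rest ⊤}
  B4:   IN={a:-, e:0, f:+; rest ⊤}   OUT={a:-, d:+, e:0, f:+; rest ⊤}

Merge at B4: IN[B4] = OUT[B3] = {a: -, b: ⊤, c: ⊤, d: ⊤, e: 0, f: +}
Applying B4's transfer function to that IN value gives OUT[B4] (row B4 above).

Answer: {a: -, b: ⊤, c: ⊤, d: +, e: 0, f: +}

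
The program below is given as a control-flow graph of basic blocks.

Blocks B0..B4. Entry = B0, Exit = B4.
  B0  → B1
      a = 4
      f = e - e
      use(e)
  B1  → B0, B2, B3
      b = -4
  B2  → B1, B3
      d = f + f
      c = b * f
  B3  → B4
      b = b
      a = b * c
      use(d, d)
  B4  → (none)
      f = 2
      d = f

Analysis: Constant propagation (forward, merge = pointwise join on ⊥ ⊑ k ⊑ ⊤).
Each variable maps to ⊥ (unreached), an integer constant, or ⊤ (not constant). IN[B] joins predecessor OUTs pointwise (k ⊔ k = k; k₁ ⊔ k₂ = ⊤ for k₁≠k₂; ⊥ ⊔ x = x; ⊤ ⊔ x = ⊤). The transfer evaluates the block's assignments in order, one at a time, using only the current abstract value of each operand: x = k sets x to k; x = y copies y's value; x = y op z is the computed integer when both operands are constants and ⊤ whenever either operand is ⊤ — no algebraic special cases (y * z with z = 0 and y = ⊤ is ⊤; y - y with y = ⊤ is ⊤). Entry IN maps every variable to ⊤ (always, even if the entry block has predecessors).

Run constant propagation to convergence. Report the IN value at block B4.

Per-block solution:
  B0:  IN=(all ⊤)  OUT={a:4; rest ⊤}
  B1:  IN={a:4; rest ⊤}  OUT={a:4, b:-4; rest ⊤}
  B2:  IN={a:4, b:-4; rest ⊤}  OUT={a:4, b:-4; rest ⊤}
  B3:  IN={a:4, b:-4; rest ⊤}  OUT={b:-4; rest ⊤}
  B4:  IN={b:-4; rest ⊤}  OUT={b:-4, d:2, f:2; rest ⊤}

Merge at B4: IN[B4] = OUT[B3] = {a: ⊤, b: -4, c: ⊤, d: ⊤, e: ⊤, f: ⊤}

Answer: {a: ⊤, b: -4, c: ⊤, d: ⊤, e: ⊤, f: ⊤}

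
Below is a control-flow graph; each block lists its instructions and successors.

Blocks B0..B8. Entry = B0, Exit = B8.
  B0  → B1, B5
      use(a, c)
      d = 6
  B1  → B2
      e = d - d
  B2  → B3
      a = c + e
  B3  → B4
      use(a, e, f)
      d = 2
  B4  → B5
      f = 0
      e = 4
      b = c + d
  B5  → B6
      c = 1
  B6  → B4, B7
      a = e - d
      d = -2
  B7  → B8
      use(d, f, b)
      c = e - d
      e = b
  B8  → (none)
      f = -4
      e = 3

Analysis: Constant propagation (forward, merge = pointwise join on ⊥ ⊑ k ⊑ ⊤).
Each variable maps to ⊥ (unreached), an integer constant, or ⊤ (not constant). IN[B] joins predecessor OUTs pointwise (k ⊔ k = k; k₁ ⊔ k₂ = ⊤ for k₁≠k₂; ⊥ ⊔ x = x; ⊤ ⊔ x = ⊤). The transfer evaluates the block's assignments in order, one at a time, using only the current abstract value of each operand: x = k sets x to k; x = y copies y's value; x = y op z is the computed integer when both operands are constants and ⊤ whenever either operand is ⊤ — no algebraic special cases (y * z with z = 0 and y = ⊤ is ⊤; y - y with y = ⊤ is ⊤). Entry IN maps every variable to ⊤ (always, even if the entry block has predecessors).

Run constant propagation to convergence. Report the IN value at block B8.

Answer: {a: ⊤, b: ⊤, c: ⊤, d: -2, e: ⊤, f: ⊤}

Trace:
Per-block solution:
  B0:   IN=(all ⊤)   OUT={d:6; rest ⊤}
  B1:   IN={d:6; rest ⊤}   OUT={d:6, e:0; rest ⊤}
  B2:   IN={d:6, e:0; rest ⊤}   OUT={d:6, e:0; rest ⊤}
  B3:   IN={d:6, e:0; rest ⊤}   OUT={d:2, e:0; rest ⊤}
  B4:   IN=(all ⊤)   OUT={e:4, f:0; rest ⊤}
  B5:   IN=(all ⊤)   OUT={c:1; rest ⊤}
  B6:   IN={c:1; rest ⊤}   OUT={c:1, d:-2; rest ⊤}
  B7:   IN={c:1, d:-2; rest ⊤}   OUT={d:-2; rest ⊤}
  B8:   IN={d:-2; rest ⊤}   OUT={d:-2, e:3, f:-4; rest ⊤}

Merge at B8: IN[B8] = OUT[B7] = {a: ⊤, b: ⊤, c: ⊤, d: -2, e: ⊤, f: ⊤}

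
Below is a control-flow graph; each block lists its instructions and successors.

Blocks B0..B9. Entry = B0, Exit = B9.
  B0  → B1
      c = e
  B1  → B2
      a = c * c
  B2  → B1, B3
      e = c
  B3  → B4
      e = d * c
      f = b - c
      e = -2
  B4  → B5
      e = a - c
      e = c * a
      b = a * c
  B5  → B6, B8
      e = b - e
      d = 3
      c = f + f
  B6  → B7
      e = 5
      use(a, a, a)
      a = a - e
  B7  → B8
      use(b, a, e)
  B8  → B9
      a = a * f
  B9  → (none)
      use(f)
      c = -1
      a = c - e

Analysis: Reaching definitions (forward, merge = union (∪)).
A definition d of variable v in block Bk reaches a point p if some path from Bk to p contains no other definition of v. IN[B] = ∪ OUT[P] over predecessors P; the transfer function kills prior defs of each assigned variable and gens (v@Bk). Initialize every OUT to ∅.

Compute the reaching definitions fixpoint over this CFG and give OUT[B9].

Per-block solution:
  B0:   IN={}   OUT={c@B0}
  B1:   IN={a@B1, c@B0, e@B2}   OUT={a@B1, c@B0, e@B2}
  B2:   IN={a@B1, c@B0, e@B2}   OUT={a@B1, c@B0, e@B2}
  B3:   IN={a@B1, c@B0, e@B2}   OUT={a@B1, c@B0, e@B3, f@B3}
  B4:   IN={a@B1, c@B0, e@B3, f@B3}   OUT={a@B1, b@B4, c@B0, e@B4, f@B3}
  B5:   IN={a@B1, b@B4, c@B0, e@B4, f@B3}   OUT={a@B1, b@B4, c@B5, d@B5, e@B5, f@B3}
  B6:   IN={a@B1, b@B4, c@B5, d@B5, e@B5, f@B3}   OUT={a@B6, b@B4, c@B5, d@B5, e@B6, f@B3}
  B7:   IN={a@B6, b@B4, c@B5, d@B5, e@B6, f@B3}   OUT={a@B6, b@B4, c@B5, d@B5, e@B6, f@B3}
  B8:   IN={a@B1, a@B6, b@B4, c@B5, d@B5, e@B5, e@B6, f@B3}   OUT={a@B8, b@B4, c@B5, d@B5, e@B5, e@B6, f@B3}
  B9:   IN={a@B8, b@B4, c@B5, d@B5, e@B5, e@B6, f@B3}   OUT={a@B9, b@B4, c@B9, d@B5, e@B5, e@B6, f@B3}

Merge at B9: IN[B9] = OUT[B8] = {a@B8, b@B4, c@B5, d@B5, e@B5, e@B6, f@B3}
Applying B9's transfer function to that IN value gives OUT[B9] (row B9 above).

Answer: {a@B9, b@B4, c@B9, d@B5, e@B5, e@B6, f@B3}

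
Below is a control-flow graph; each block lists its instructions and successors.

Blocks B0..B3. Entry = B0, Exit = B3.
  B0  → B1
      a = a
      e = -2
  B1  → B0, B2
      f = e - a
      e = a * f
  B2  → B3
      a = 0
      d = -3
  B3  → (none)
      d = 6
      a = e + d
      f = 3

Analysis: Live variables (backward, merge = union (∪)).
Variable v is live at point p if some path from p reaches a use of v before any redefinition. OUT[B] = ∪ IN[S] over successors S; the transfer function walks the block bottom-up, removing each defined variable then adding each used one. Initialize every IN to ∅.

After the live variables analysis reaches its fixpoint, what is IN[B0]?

Answer: {a}

Derivation:
Converged values:
  B0:  IN={a}  OUT={a, e}
  B1:  IN={a, e}  OUT={a, e}
  B2:  IN={e}  OUT={e}
  B3:  IN={e}  OUT={}

Merge at B0: OUT[B0] = IN[B1] = {a, e}
Applying B0's transfer function to that OUT value gives IN[B0] (row B0 above).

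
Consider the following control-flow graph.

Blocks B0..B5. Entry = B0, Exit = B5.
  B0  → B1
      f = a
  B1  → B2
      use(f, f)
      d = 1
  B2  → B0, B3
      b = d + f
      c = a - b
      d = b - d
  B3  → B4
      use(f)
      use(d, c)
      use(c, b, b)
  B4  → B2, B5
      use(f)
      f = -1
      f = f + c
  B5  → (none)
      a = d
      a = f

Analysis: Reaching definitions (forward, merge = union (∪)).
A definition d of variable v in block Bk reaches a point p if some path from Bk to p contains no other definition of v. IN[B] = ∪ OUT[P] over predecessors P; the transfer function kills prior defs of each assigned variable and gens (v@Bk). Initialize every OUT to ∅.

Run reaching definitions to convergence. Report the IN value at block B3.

Answer: {b@B2, c@B2, d@B2, f@B0, f@B4}

Derivation:
Per-block solution:
  B0: | IN={b@B2, c@B2, d@B2, f@B0, f@B4} | OUT={b@B2, c@B2, d@B2, f@B0}
  B1: | IN={b@B2, c@B2, d@B2, f@B0} | OUT={b@B2, c@B2, d@B1, f@B0}
  B2: | IN={b@B2, c@B2, d@B1, d@B2, f@B0, f@B4} | OUT={b@B2, c@B2, d@B2, f@B0, f@B4}
  B3: | IN={b@B2, c@B2, d@B2, f@B0, f@B4} | OUT={b@B2, c@B2, d@B2, f@B0, f@B4}
  B4: | IN={b@B2, c@B2, d@B2, f@B0, f@B4} | OUT={b@B2, c@B2, d@B2, f@B4}
  B5: | IN={b@B2, c@B2, d@B2, f@B4} | OUT={a@B5, b@B2, c@B2, d@B2, f@B4}

Merge at B3: IN[B3] = OUT[B2] = {b@B2, c@B2, d@B2, f@B0, f@B4}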